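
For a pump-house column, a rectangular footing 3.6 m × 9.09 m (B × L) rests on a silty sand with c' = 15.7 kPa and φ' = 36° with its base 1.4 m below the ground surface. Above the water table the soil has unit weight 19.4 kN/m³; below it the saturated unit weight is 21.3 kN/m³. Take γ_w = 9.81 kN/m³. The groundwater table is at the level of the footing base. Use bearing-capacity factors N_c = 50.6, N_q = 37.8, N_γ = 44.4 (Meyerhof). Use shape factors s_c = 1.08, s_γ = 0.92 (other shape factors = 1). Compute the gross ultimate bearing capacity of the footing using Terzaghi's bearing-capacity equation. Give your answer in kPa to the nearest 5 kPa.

q = γ·D_f = 19.4 × 1.4 = 27.16 kPa.
For the ½γBN_γ term take γ' = 21.3 − 9.81 = 11.49 kN/m³ (soil below base is submerged).
c·N_c·s_c = 15.7 × 50.6 × 1.08 = 857.97 kPa
q·N_q = 27.16 × 37.8 = 1026.6 kPa
0.5·γ·B·N_γ·s_γ = 0.5 × 11.49 × 3.6 × 44.4 × 0.92 = 844.82 kPa
q_ult = 857.97 + 1026.6 + 844.82 = 2729.4 kPa.

q_ult ≈ 2730 kPa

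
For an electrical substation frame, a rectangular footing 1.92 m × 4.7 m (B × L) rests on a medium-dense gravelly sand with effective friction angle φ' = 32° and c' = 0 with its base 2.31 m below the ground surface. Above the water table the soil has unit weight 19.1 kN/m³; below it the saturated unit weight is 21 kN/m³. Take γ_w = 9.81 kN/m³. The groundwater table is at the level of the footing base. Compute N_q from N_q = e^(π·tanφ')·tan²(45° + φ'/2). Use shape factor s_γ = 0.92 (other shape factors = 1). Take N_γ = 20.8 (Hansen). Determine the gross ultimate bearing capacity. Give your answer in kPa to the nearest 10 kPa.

tan32° = 0.6249, so N_q = e^(π×0.6249)·tan²(61°) = 7.121 × 3.255 = 23.18.
Effective surcharge at the founding depth q = γ·D_f = 19.1 × 2.31 = 44.121 kPa.
The water table coincides with the base, so in the self-weight term γ → γ' = 11.19 kN/m³.
q_ult = q·N_q + 0.5·γ·B·N_γ·s_γ
     = 44.121 × 23.177 + 0.5 × 11.19 × 1.92 × 20.8 × 0.92
     = 1022.6 + 205.57 = 1228.1 kPa.

q_ult ≈ 1230 kPa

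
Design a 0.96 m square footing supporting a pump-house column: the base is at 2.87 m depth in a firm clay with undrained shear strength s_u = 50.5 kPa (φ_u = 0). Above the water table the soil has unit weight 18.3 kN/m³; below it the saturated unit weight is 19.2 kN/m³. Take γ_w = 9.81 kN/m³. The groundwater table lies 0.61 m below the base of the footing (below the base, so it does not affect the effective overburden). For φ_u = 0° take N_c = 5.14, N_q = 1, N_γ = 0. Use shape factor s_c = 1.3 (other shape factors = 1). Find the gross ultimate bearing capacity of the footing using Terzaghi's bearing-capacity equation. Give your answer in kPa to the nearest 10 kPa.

q_ult ≈ 390 kPa

Overburden at base level: q = 18.3 × 2.87 = 52.521 kPa.
Cohesion term c·N_c·s_c = 50.5 × 5.14 × 1.3 = 337.44 kPa; surcharge term q·N_q = 52.521 × 1 = 52.521 kPa.
q_ult = 337.44 + 52.521 = 389.96 kPa.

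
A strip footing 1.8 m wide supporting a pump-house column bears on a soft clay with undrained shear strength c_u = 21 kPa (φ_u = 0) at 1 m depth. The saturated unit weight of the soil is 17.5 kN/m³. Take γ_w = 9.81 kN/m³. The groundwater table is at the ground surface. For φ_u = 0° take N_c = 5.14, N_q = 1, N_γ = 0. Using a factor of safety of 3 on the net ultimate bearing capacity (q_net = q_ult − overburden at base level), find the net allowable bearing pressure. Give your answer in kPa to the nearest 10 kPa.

q_all(net) ≈ 40 kPa

With the water table at the surface the whole profile is submerged: γ' = 17.5 − 9.81 = 7.69 kN/m³, so q = γ'·D_f = 7.69 kPa.
q_ult = c·N_c + q·N_q
     = 21 × 5.14 + 7.69 × 1
     = 107.94 + 7.69 = 115.63 kPa.
q_net = 115.63 − 7.69 = 107.94 kPa.
q_all(net) = 107.94 / 3 = 35.98 kPa.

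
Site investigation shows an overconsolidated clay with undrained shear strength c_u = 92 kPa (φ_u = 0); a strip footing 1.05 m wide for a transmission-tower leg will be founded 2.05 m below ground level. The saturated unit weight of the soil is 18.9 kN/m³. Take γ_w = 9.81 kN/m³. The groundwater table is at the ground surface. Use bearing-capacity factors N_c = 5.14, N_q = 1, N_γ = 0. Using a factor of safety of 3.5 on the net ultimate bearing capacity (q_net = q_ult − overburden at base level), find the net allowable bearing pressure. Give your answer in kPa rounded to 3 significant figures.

Water table at ground surface, so effective unit weight γ' = 18.9 − 9.81 = 9.09 kN/m³ is used throughout; overburden q = 9.09 × 2.05 = 18.634 kPa.
Cohesion term c·N_c = 92 × 5.14 = 472.88 kPa; surcharge term q·N_q = 18.634 × 1 = 18.634 kPa.
q_ult = 472.88 + 18.634 = 491.51 kPa.
q_net = 491.51 − 18.634 = 472.88 kPa.
q_all(net) = 472.88 / 3.5 = 135.11 kPa.

q_all(net) ≈ 135 kPa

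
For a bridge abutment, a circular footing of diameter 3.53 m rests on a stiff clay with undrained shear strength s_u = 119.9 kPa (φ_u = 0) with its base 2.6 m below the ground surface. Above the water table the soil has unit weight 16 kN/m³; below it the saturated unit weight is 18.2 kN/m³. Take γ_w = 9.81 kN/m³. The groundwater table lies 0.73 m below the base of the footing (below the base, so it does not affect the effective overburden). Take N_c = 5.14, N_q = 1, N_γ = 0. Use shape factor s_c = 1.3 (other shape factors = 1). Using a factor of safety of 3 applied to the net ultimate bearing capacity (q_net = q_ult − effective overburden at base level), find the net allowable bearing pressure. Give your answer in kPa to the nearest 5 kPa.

Effective surcharge at the founding depth q = γ·D_f = 16 × 2.6 = 41.6 kPa.
q_ult = c·N_c·s_c + q·N_q
     = 119.9 × 5.14 × 1.3 + 41.6 × 1
     = 801.17 + 41.6 = 842.77 kPa.
Net ultimate: q_net = 842.77 − 41.6 = 801.17 kPa.
q_all(net) = 801.17 / 3 = 267.06 kPa.

q_all(net) ≈ 265 kPa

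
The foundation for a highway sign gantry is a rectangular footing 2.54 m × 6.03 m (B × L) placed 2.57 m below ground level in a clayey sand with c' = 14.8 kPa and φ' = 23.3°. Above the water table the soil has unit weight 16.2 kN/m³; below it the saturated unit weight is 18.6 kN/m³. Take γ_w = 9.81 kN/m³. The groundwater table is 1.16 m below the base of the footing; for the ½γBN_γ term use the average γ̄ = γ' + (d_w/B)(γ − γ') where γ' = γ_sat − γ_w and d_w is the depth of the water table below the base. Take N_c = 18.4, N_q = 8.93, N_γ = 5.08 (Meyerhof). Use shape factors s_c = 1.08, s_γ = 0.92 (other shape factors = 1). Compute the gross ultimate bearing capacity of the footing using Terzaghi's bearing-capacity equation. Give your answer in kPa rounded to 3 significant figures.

Effective surcharge at the founding depth q = γ·D_f = 16.2 × 2.57 = 41.634 kPa.
With d_w = 1.16 m < B, γ̄ = 8.79 + (1.16/2.54) × (16.2 − 8.79) = 12.174 kN/m³.
q_ult = c·N_c·s_c + q·N_q + 0.5·γ·B·N_γ·s_γ
     = 14.8 × 18.4 × 1.08 + 41.634 × 8.93 + 0.5 × 12.174 × 2.54 × 5.08 × 0.92
     = 294.11 + 371.79 + 72.259 = 738.16 kPa.

q_ult ≈ 738 kPa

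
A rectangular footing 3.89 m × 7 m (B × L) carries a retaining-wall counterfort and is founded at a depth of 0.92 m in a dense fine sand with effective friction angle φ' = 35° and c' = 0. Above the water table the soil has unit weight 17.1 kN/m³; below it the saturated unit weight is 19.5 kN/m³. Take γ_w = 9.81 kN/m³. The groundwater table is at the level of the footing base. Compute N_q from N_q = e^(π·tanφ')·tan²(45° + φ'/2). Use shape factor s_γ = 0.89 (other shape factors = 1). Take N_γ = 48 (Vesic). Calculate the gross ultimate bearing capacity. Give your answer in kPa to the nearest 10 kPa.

tan35° = 0.7002, so N_q = e^(π×0.7002)·tan²(62.5°) = 9.023 × 3.69 = 33.3.
Effective surcharge at the founding depth q = γ·D_f = 17.1 × 0.92 = 15.732 kPa.
The water table coincides with the base, so in the self-weight term γ → γ' = 9.69 kN/m³.
q_ult = q·N_q + 0.5·γ·B·N_γ·s_γ
     = 15.732 × 33.296 + 0.5 × 9.69 × 3.89 × 48 × 0.89
     = 523.81 + 805.15 = 1329 kPa.

q_ult ≈ 1330 kPa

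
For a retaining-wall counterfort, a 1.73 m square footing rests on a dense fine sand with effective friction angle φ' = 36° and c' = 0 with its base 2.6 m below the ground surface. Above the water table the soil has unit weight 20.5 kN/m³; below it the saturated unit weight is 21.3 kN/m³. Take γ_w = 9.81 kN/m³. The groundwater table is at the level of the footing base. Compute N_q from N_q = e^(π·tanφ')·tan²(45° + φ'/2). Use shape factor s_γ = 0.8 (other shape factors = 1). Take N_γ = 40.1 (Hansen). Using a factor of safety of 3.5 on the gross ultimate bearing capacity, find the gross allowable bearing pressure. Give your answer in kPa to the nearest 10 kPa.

q_all ≈ 670 kPa

N_q = e^(π·tan36°)·tan²(63°) = 37.75.
q = γ·D_f = 20.5 × 2.6 = 53.3 kPa.
For the ½γBN_γ term take γ' = 21.3 − 9.81 = 11.49 kN/m³ (soil below base is submerged).
q·N_q = 53.3 × 37.752 = 2012.2 kPa
0.5·γ·B·N_γ·s_γ = 0.5 × 11.49 × 1.73 × 40.1 × 0.8 = 318.84 kPa
q_ult = 2012.2 + 318.84 = 2331 kPa.
q_all = 2331 / 3.5 = 666.01 kPa.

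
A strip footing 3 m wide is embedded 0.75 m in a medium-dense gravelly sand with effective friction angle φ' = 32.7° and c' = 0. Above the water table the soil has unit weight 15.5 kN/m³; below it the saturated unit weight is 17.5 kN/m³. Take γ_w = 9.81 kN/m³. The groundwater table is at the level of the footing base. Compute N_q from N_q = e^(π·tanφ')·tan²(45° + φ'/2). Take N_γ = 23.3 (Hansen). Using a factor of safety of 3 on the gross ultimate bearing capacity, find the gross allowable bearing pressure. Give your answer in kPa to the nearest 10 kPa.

N_q = e^(π·tan32.7°)·tan²(61.35°) = 25.18.
Effective surcharge at the founding depth q = γ·D_f = 15.5 × 0.75 = 11.625 kPa.
The water table coincides with the base, so in the self-weight term γ → γ' = 7.69 kN/m³.
q_ult = q·N_q + 0.5·γ·B·N_γ
     = 11.625 × 25.175 + 0.5 × 7.69 × 3 × 23.3
     = 292.66 + 268.77 = 561.43 kPa.
q_all = 561.43 / 3 = 187.14 kPa.

q_all ≈ 190 kPa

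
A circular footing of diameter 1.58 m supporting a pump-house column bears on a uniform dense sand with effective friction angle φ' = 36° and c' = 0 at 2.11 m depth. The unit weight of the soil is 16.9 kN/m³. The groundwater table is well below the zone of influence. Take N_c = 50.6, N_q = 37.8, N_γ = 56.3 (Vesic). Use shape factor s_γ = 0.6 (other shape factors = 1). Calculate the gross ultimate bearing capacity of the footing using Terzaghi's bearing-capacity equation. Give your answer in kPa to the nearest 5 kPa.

Overburden at base level: q = 16.9 × 2.11 = 35.659 kPa.
Surcharge term q·N_q = 35.659 × 37.8 = 1347.9 kPa; self-weight term 0.5·γ·B·N_γ·s_γ = 0.5 × 16.9 × 1.58 × 56.3 × 0.6 = 451 kPa.
q_ult = 1347.9 + 451 = 1798.9 kPa.

q_ult ≈ 1800 kPa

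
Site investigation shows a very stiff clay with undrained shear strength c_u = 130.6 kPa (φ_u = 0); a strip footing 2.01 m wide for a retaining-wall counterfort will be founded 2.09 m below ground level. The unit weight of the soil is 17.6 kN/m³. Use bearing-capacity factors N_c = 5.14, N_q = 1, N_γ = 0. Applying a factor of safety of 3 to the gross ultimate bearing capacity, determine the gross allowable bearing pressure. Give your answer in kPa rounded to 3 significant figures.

q_all ≈ 236 kPa

q = γ·D_f = 17.6 × 2.09 = 36.784 kPa.
c·N_c = 130.6 × 5.14 = 671.28 kPa
q·N_q = 36.784 × 1 = 36.784 kPa
q_ult = 671.28 + 36.784 = 708.07 kPa.
q_all = q_ult / FS = 708.07 / 3 = 236.02 kPa.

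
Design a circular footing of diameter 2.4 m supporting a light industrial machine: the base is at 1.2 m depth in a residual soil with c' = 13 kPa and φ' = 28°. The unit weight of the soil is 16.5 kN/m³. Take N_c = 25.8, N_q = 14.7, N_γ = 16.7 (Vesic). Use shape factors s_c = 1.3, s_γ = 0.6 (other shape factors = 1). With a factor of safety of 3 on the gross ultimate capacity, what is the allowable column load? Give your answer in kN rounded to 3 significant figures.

Effective surcharge at the founding depth q = γ·D_f = 16.5 × 1.2 = 19.8 kPa.
q_ult = c·N_c·s_c + q·N_q + 0.5·γ·B·N_γ·s_γ
     = 13 × 25.8 × 1.3 + 19.8 × 14.7 + 0.5 × 16.5 × 2.4 × 16.7 × 0.6
     = 436.02 + 291.06 + 198.4 = 925.48 kPa.
Gross allowable pressure q_all = 925.48 / 3 = 308.49 kPa.
Footing area = 4.5239 m², so allowable column load = 308.49 × 4.5239 = 1395.6 kN.

P_all ≈ 1400 kN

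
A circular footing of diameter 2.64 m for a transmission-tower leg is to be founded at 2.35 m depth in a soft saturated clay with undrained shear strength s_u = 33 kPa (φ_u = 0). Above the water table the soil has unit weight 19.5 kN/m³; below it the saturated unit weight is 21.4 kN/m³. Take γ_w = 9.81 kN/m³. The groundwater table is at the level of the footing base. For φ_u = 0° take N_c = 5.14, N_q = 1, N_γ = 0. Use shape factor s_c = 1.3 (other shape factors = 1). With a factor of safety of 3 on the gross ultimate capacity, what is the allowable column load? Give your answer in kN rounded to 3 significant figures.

Overburden at base level: q = 19.5 × 2.35 = 45.825 kPa.
Cohesion term c·N_c·s_c = 33 × 5.14 × 1.3 = 220.51 kPa; surcharge term q·N_q = 45.825 × 1 = 45.825 kPa.
q_ult = 220.51 + 45.825 = 266.33 kPa.
Gross allowable pressure q_all = 266.33 / 3 = 88.777 kPa.
Footing area = 5.4739 m², so allowable column load = 88.777 × 5.4739 = 485.96 kN.

P_all ≈ 486 kN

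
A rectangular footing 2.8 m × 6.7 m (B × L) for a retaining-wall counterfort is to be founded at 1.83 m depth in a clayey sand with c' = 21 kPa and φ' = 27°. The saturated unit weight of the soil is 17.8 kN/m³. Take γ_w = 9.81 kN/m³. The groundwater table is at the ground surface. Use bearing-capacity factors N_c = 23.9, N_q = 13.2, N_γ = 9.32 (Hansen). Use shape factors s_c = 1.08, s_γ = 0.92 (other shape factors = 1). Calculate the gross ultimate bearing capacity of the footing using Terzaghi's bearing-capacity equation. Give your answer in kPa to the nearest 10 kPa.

q_ult ≈ 830 kPa

Water table at ground surface, so effective unit weight γ' = 17.8 − 9.81 = 7.99 kN/m³ is used throughout; overburden q = 7.99 × 1.83 = 14.622 kPa; the same γ' applies in the ½γBN_γ term.
Cohesion term c·N_c·s_c = 21 × 23.9 × 1.08 = 542.05 kPa; surcharge term q·N_q = 14.622 × 13.2 = 193.01 kPa; self-weight term 0.5·γ·B·N_γ·s_γ = 0.5 × 7.99 × 2.8 × 9.32 × 0.92 = 95.913 kPa.
q_ult = 542.05 + 193.01 + 95.913 = 830.97 kPa.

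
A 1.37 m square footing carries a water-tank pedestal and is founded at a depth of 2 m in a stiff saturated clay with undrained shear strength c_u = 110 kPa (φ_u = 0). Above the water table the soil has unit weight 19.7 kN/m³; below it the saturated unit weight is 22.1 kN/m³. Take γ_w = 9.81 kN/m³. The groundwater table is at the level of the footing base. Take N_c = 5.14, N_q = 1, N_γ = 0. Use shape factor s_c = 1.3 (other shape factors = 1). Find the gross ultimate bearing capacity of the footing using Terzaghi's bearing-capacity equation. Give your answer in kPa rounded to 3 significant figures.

q = γ·D_f = 19.7 × 2 = 39.4 kPa.
c·N_c·s_c = 110 × 5.14 × 1.3 = 735.02 kPa
q·N_q = 39.4 × 1 = 39.4 kPa
q_ult = 735.02 + 39.4 = 774.42 kPa.

q_ult ≈ 774 kPa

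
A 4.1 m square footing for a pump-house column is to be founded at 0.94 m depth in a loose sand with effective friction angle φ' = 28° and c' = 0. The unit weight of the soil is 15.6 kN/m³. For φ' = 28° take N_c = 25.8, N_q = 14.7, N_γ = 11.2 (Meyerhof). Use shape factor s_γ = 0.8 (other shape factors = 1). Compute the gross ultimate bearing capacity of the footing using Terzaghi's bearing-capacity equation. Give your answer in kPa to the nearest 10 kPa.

Overburden at base level: q = 15.6 × 0.94 = 14.664 kPa.
Surcharge term q·N_q = 14.664 × 14.7 = 215.56 kPa; self-weight term 0.5·γ·B·N_γ·s_γ = 0.5 × 15.6 × 4.1 × 11.2 × 0.8 = 286.54 kPa.
q_ult = 215.56 + 286.54 = 502.1 kPa.

q_ult ≈ 500 kPa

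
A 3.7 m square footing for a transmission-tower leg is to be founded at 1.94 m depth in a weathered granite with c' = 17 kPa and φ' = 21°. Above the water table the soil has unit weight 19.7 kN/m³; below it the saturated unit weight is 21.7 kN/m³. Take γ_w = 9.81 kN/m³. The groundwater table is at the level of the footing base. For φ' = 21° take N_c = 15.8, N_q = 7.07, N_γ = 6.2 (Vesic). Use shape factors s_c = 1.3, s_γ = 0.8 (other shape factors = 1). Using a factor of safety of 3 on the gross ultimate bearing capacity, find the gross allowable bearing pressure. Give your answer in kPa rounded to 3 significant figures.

Effective surcharge at the founding depth q = γ·D_f = 19.7 × 1.94 = 38.218 kPa.
The water table coincides with the base, so in the self-weight term γ → γ' = 11.89 kN/m³.
q_ult = c·N_c·s_c + q·N_q + 0.5·γ·B·N_γ·s_γ
     = 17 × 15.8 × 1.3 + 38.218 × 7.07 + 0.5 × 11.89 × 3.7 × 6.2 × 0.8
     = 349.18 + 270.2 + 109.1 = 728.48 kPa.
q_all = 728.48 / 3 = 242.83 kPa.

q_all ≈ 243 kPa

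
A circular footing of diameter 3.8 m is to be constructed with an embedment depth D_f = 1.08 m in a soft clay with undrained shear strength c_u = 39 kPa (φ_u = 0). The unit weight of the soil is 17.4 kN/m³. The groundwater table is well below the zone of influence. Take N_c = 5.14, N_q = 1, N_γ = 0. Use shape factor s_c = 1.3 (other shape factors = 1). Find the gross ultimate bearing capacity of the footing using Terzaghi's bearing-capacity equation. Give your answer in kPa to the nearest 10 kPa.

Effective surcharge at the founding depth q = γ·D_f = 17.4 × 1.08 = 18.792 kPa.
q_ult = c·N_c·s_c + q·N_q
     = 39 × 5.14 × 1.3 + 18.792 × 1
     = 260.6 + 18.792 = 279.39 kPa.

q_ult ≈ 280 kPa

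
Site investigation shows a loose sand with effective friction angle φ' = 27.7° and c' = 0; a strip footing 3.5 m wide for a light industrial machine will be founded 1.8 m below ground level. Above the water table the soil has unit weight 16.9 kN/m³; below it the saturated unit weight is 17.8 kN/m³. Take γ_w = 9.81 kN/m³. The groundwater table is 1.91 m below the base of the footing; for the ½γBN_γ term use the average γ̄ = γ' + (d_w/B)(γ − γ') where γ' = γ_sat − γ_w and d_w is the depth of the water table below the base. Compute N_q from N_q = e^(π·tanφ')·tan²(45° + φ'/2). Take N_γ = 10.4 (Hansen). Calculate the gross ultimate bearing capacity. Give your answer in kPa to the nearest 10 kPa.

tan27.7° = 0.525, so N_q = e^(π×0.525)·tan²(58.85°) = 5.204 × 2.737 = 14.24.
Overburden at base level: q = 16.9 × 1.8 = 30.42 kPa.
The water table is 1.91 m below the base (< B = 3.5 m), so the ½γBN_γ term uses γ̄ = γ' + (d_w/B)(γ − γ') = 7.99 + (1.91/3.5)(16.9 − 7.99) = 12.852 kN/m³.
Surcharge term q·N_q = 30.42 × 14.244 = 433.29 kPa; self-weight term 0.5·γ·B·N_γ = 0.5 × 12.852 × 3.5 × 10.4 = 233.91 kPa.
q_ult = 433.29 + 233.91 = 667.21 kPa.

q_ult ≈ 670 kPa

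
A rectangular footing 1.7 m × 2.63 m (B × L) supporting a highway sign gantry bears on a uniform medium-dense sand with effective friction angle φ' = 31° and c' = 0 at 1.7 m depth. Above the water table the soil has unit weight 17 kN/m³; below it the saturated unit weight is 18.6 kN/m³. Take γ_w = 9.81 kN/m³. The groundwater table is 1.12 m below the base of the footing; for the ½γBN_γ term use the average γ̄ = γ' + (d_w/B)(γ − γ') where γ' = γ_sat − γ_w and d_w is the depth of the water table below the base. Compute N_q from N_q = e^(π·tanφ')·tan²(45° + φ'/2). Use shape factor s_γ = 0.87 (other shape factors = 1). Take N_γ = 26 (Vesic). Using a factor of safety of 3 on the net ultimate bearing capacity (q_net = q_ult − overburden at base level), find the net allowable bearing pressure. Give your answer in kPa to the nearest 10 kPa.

q_all(net) ≈ 280 kPa

N_q = e^(π·tan31°)·tan²(60.5°) = 20.63.
Effective surcharge at the founding depth q = γ·D_f = 17 × 1.7 = 28.9 kPa.
With d_w = 1.12 m < B, γ̄ = 8.79 + (1.12/1.7) × (17 − 8.79) = 14.199 kN/m³.
q_ult = q·N_q + 0.5·γ·B·N_γ·s_γ
     = 28.9 × 20.631 + 0.5 × 14.199 × 1.7 × 26 × 0.87
     = 596.23 + 273 = 869.23 kPa.
q_net = 869.23 − 28.9 = 840.33 kPa.
q_all(net) = 840.33 / 3 = 280.11 kPa.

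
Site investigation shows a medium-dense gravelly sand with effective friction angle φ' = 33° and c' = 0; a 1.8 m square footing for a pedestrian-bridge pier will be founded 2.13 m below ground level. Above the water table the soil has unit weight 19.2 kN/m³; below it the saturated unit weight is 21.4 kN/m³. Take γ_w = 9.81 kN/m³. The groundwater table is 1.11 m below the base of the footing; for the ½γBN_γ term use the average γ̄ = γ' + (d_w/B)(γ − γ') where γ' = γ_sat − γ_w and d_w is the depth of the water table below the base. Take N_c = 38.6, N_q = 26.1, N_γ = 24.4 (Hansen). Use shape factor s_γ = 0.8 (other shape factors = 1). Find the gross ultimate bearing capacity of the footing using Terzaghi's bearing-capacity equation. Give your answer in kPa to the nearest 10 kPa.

Overburden at base level: q = 19.2 × 2.13 = 40.896 kPa.
The water table is 1.11 m below the base (< B = 1.8 m), so the ½γBN_γ term uses γ̄ = γ' + (d_w/B)(γ − γ') = 11.59 + (1.11/1.8)(19.2 − 11.59) = 16.283 kN/m³.
Surcharge term q·N_q = 40.896 × 26.1 = 1067.4 kPa; self-weight term 0.5·γ·B·N_γ·s_γ = 0.5 × 16.283 × 1.8 × 24.4 × 0.8 = 286.06 kPa.
q_ult = 1067.4 + 286.06 = 1353.4 kPa.

q_ult ≈ 1350 kPa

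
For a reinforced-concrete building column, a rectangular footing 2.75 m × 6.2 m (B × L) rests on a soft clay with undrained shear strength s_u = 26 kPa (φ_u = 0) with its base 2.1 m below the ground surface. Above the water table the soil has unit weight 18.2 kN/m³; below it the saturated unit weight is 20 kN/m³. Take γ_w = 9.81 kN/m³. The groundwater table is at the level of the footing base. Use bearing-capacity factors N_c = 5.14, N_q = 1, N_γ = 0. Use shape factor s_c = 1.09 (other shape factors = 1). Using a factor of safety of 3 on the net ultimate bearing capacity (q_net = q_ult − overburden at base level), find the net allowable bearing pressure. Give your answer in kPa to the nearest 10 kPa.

q_all(net) ≈ 50 kPa

Effective surcharge at the founding depth q = γ·D_f = 18.2 × 2.1 = 38.22 kPa.
q_ult = c·N_c·s_c + q·N_q
     = 26 × 5.14 × 1.09 + 38.22 × 1
     = 145.67 + 38.22 = 183.89 kPa.
q_net = 183.89 − 38.22 = 145.67 kPa.
q_all(net) = 145.67 / 3 = 48.556 kPa.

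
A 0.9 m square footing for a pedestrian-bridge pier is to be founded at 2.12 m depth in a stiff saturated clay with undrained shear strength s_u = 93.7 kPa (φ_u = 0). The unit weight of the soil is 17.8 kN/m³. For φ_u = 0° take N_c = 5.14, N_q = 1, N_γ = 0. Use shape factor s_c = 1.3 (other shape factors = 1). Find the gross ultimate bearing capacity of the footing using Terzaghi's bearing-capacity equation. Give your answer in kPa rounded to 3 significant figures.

Effective surcharge at the founding depth q = γ·D_f = 17.8 × 2.12 = 37.736 kPa.
q_ult = c·N_c·s_c + q·N_q
     = 93.7 × 5.14 × 1.3 + 37.736 × 1
     = 626.1 + 37.736 = 663.84 kPa.

q_ult ≈ 664 kPa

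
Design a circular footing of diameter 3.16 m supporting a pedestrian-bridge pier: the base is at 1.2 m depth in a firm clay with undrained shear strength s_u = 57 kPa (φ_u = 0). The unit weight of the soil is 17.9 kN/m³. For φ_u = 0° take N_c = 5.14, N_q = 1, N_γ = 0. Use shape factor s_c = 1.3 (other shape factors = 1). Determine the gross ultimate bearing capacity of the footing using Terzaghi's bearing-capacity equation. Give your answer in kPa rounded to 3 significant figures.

q_ult ≈ 402 kPa

Effective surcharge at the founding depth q = γ·D_f = 17.9 × 1.2 = 21.48 kPa.
q_ult = c·N_c·s_c + q·N_q
     = 57 × 5.14 × 1.3 + 21.48 × 1
     = 380.87 + 21.48 = 402.35 kPa.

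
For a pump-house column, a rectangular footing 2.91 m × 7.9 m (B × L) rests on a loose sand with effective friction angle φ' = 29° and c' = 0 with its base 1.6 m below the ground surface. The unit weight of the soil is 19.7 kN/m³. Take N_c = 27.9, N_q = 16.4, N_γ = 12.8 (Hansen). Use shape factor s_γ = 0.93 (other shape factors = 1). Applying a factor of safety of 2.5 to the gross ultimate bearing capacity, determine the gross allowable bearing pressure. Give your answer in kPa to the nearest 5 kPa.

q_all ≈ 345 kPa

q = γ·D_f = 19.7 × 1.6 = 31.52 kPa.
q·N_q = 31.52 × 16.4 = 516.93 kPa
0.5·γ·B·N_γ·s_γ = 0.5 × 19.7 × 2.91 × 12.8 × 0.93 = 341.21 kPa
q_ult = 516.93 + 341.21 = 858.14 kPa.
q_all = q_ult / FS = 858.14 / 2.5 = 343.26 kPa.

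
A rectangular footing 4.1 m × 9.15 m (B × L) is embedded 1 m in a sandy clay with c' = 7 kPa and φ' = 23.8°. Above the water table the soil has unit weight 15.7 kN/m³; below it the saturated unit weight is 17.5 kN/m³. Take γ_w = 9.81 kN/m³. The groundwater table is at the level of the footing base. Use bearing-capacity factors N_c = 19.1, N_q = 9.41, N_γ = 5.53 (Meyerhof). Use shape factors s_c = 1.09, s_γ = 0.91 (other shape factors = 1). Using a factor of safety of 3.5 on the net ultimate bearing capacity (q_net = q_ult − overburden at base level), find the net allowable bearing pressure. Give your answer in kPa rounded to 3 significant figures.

q_all(net) ≈ 102 kPa

Overburden at base level: q = 15.7 × 1 = 15.7 kPa.
Below the base the soil is submerged, so the ½γBN_γ term uses γ' = 17.5 − 9.81 = 7.69 kN/m³.
Cohesion term c·N_c·s_c = 7 × 19.1 × 1.09 = 145.73 kPa; surcharge term q·N_q = 15.7 × 9.41 = 147.74 kPa; self-weight term 0.5·γ·B·N_γ·s_γ = 0.5 × 7.69 × 4.1 × 5.53 × 0.91 = 79.332 kPa.
q_ult = 145.73 + 147.74 + 79.332 = 372.8 kPa.
q_net = 372.8 − 15.7 = 357.1 kPa.
q_all(net) = 357.1 / 3.5 = 102.03 kPa.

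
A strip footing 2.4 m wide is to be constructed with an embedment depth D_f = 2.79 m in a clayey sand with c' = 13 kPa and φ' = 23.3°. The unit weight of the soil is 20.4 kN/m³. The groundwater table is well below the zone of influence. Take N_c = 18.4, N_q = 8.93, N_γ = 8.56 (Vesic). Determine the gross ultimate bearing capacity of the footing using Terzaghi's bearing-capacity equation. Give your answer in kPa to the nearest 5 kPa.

q_ult ≈ 955 kPa

q = γ·D_f = 20.4 × 2.79 = 56.916 kPa.
c·N_c = 13 × 18.4 = 239.2 kPa
q·N_q = 56.916 × 8.93 = 508.26 kPa
0.5·γ·B·N_γ = 0.5 × 20.4 × 2.4 × 8.56 = 209.55 kPa
q_ult = 239.2 + 508.26 + 209.55 = 957.01 kPa.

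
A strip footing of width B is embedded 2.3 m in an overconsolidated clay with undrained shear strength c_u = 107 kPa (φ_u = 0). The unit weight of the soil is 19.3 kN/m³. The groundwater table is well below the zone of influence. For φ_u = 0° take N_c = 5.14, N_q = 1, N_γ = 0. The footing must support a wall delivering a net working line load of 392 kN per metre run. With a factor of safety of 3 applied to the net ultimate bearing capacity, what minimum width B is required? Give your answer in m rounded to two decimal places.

Overburden at base level: q = 19.3 × 2.3 = 44.39 kPa.
Cohesion term c·N_c = 107 × 5.14 = 549.98 kPa; surcharge term q·N_q = 44.39 × 1 = 44.39 kPa.
q_ult = 549.98 + 44.39 = 594.37 kPa.
For φ = 0 the ½γBN_γ term vanishes, so q_ult is independent of B. q_net = 594.37 − 44.39 = 549.98 kPa; q_all(net) = 549.98/3 = 183.33 kPa.
Required width B = w / q_all(net) = 392 / 183.33 = 2.138 m.

B = 2.14 m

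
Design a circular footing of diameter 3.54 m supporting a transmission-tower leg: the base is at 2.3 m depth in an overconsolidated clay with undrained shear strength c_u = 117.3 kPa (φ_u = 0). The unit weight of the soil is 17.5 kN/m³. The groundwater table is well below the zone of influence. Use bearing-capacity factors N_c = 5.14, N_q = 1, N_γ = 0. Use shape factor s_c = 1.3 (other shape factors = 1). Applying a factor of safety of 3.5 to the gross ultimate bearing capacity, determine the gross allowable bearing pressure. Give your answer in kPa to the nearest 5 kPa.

q_all ≈ 235 kPa

Effective surcharge at the founding depth q = γ·D_f = 17.5 × 2.3 = 40.25 kPa.
q_ult = c·N_c·s_c + q·N_q
     = 117.3 × 5.14 × 1.3 + 40.25 × 1
     = 783.8 + 40.25 = 824.05 kPa.
q_all = q_ult / FS = 824.05 / 3.5 = 235.44 kPa.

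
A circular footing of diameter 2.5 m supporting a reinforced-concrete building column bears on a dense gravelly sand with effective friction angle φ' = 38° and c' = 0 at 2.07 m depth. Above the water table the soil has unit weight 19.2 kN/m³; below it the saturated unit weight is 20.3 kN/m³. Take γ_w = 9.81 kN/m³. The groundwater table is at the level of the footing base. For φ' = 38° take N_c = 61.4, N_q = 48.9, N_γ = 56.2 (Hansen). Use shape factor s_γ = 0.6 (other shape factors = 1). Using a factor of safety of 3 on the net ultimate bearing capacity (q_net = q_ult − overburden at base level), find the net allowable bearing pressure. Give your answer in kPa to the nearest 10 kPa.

Overburden at base level: q = 19.2 × 2.07 = 39.744 kPa.
Below the base the soil is submerged, so the ½γBN_γ term uses γ' = 20.3 − 9.81 = 10.49 kN/m³.
Surcharge term q·N_q = 39.744 × 48.9 = 1943.5 kPa; self-weight term 0.5·γ·B·N_γ·s_γ = 0.5 × 10.49 × 2.5 × 56.2 × 0.6 = 442.15 kPa.
q_ult = 1943.5 + 442.15 = 2385.6 kPa.
q_net = 2385.6 − 39.744 = 2345.9 kPa.
q_all(net) = 2345.9 / 3 = 781.96 kPa.

q_all(net) ≈ 780 kPa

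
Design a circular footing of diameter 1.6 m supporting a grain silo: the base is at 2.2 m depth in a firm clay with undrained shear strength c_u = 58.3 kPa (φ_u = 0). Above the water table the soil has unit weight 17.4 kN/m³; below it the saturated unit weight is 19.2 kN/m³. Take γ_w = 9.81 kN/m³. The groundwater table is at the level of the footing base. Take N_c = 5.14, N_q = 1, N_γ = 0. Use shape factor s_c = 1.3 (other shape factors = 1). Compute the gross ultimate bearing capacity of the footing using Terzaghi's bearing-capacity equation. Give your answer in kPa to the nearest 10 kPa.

q_ult ≈ 430 kPa

Effective surcharge at the founding depth q = γ·D_f = 17.4 × 2.2 = 38.28 kPa.
q_ult = c·N_c·s_c + q·N_q
     = 58.3 × 5.14 × 1.3 + 38.28 × 1
     = 389.56 + 38.28 = 427.84 kPa.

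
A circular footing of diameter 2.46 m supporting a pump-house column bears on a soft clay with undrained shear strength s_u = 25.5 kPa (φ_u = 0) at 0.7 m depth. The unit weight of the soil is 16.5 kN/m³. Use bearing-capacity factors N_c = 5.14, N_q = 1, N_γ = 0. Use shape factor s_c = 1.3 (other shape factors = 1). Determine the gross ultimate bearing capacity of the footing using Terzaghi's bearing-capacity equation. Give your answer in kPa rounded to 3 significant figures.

Effective surcharge at the founding depth q = γ·D_f = 16.5 × 0.7 = 11.55 kPa.
q_ult = c·N_c·s_c + q·N_q
     = 25.5 × 5.14 × 1.3 + 11.55 × 1
     = 170.39 + 11.55 = 181.94 kPa.

q_ult ≈ 182 kPa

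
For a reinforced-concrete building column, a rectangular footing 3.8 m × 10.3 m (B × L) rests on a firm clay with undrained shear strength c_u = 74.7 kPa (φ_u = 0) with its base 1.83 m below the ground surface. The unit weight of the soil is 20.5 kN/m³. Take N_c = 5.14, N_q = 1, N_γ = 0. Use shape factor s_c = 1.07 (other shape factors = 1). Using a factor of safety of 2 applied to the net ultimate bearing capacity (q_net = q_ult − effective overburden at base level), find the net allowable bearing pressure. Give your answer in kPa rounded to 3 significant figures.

q_all(net) ≈ 205 kPa

Overburden at base level: q = 20.5 × 1.83 = 37.515 kPa.
Cohesion term c·N_c·s_c = 74.7 × 5.14 × 1.07 = 410.84 kPa; surcharge term q·N_q = 37.515 × 1 = 37.515 kPa.
q_ult = 410.84 + 37.515 = 448.35 kPa.
Net ultimate: q_net = 448.35 − 37.515 = 410.84 kPa.
q_all(net) = 410.84 / 2 = 205.42 kPa.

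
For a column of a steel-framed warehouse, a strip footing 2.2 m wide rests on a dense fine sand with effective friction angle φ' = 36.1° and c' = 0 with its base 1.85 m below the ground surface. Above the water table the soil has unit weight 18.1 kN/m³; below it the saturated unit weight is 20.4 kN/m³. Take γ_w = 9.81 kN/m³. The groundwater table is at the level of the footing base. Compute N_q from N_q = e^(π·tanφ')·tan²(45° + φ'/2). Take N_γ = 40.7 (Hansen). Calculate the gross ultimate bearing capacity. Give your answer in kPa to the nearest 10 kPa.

q_ult ≈ 1750 kPa

tan36.1° = 0.7292, so N_q = e^(π×0.7292)·tan²(63.05°) = 9.884 × 3.869 = 38.24.
Overburden at base level: q = 18.1 × 1.85 = 33.485 kPa.
Below the base the soil is submerged, so the ½γBN_γ term uses γ' = 20.4 − 9.81 = 10.59 kN/m³.
Surcharge term q·N_q = 33.485 × 38.235 = 1280.3 kPa; self-weight term 0.5·γ·B·N_γ = 0.5 × 10.59 × 2.2 × 40.7 = 474.11 kPa.
q_ult = 1280.3 + 474.11 = 1754.4 kPa.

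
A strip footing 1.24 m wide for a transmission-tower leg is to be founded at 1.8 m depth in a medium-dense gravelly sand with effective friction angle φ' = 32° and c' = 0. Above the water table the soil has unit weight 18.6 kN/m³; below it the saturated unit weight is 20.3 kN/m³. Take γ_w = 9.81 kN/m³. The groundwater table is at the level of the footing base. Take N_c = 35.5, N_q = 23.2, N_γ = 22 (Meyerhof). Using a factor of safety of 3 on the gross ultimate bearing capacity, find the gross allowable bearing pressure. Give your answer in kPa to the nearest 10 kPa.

Effective surcharge at the founding depth q = γ·D_f = 18.6 × 1.8 = 33.48 kPa.
The water table coincides with the base, so in the self-weight term γ → γ' = 10.49 kN/m³.
q_ult = q·N_q + 0.5·γ·B·N_γ
     = 33.48 × 23.2 + 0.5 × 10.49 × 1.24 × 22
     = 776.74 + 143.08 = 919.82 kPa.
q_all = 919.82 / 3 = 306.61 kPa.

q_all ≈ 310 kPa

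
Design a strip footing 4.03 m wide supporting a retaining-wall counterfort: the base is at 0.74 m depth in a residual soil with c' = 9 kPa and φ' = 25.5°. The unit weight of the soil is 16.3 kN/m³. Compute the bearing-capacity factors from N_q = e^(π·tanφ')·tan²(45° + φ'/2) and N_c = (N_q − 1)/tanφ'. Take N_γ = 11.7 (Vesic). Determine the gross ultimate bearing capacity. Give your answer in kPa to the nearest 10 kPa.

tan25.5° = 0.477, so N_q = e^(π×0.477)·tan²(57.75°) = 4.475 × 2.512 = 11.24.
N_c = (11.24 − 1)/tan25.5° = 21.47.
q = γ·D_f = 16.3 × 0.74 = 12.062 kPa.
c·N_c = 9 × 21.469 = 193.22 kPa
q·N_q = 12.062 × 11.24 = 135.58 kPa
0.5·γ·B·N_γ = 0.5 × 16.3 × 4.03 × 11.7 = 384.28 kPa
q_ult = 193.22 + 135.58 + 384.28 = 713.09 kPa.

q_ult ≈ 710 kPa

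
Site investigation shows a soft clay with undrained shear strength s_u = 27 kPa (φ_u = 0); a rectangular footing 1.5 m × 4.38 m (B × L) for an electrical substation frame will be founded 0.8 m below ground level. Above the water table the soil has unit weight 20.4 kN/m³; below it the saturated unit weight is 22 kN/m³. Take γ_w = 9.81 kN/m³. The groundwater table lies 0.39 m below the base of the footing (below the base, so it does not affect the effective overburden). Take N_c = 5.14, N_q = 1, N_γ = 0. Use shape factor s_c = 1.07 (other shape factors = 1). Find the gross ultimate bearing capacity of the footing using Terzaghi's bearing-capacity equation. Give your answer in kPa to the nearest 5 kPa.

q_ult ≈ 165 kPa

Effective surcharge at the founding depth q = γ·D_f = 20.4 × 0.8 = 16.32 kPa.
q_ult = c·N_c·s_c + q·N_q
     = 27 × 5.14 × 1.07 + 16.32 × 1
     = 148.49 + 16.32 = 164.81 kPa.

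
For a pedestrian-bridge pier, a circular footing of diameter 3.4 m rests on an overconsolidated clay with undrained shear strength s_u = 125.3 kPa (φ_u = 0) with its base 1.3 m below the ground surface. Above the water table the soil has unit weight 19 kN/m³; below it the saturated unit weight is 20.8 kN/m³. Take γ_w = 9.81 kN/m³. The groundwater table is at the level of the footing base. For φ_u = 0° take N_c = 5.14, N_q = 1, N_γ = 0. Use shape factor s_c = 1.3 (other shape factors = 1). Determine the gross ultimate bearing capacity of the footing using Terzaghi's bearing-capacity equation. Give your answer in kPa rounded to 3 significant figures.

Effective surcharge at the founding depth q = γ·D_f = 19 × 1.3 = 24.7 kPa.
q_ult = c·N_c·s_c + q·N_q
     = 125.3 × 5.14 × 1.3 + 24.7 × 1
     = 837.25 + 24.7 = 861.95 kPa.

q_ult ≈ 862 kPa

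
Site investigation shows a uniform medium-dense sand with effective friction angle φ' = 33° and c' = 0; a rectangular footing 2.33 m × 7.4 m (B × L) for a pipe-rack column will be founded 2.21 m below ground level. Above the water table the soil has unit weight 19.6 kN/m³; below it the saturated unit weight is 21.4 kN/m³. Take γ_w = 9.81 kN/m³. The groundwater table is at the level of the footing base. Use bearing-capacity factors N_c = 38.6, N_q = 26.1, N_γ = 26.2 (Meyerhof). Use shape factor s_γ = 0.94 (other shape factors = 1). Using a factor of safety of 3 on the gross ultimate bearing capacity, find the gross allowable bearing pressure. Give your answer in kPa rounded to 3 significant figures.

Overburden at base level: q = 19.6 × 2.21 = 43.316 kPa.
Below the base the soil is submerged, so the ½γBN_γ term uses γ' = 21.4 − 9.81 = 11.59 kN/m³.
Surcharge term q·N_q = 43.316 × 26.1 = 1130.5 kPa; self-weight term 0.5·γ·B·N_γ·s_γ = 0.5 × 11.59 × 2.33 × 26.2 × 0.94 = 332.54 kPa.
q_ult = 1130.5 + 332.54 = 1463.1 kPa.
q_all = 1463.1 / 3 = 487.69 kPa.

q_all ≈ 488 kPa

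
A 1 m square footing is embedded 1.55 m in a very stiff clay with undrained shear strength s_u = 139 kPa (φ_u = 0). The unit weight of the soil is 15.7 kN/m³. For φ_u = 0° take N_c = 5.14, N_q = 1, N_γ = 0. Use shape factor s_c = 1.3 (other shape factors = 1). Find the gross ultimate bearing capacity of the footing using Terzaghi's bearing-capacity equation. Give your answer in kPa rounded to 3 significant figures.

q_ult ≈ 953 kPa

q = γ·D_f = 15.7 × 1.55 = 24.335 kPa.
c·N_c·s_c = 139 × 5.14 × 1.3 = 928.8 kPa
q·N_q = 24.335 × 1 = 24.335 kPa
q_ult = 928.8 + 24.335 = 953.13 kPa.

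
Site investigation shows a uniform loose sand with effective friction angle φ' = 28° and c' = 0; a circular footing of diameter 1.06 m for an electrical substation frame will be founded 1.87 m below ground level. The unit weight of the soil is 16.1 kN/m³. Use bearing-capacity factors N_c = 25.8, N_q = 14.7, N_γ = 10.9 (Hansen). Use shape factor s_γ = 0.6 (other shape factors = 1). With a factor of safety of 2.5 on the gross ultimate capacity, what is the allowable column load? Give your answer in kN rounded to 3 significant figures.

Overburden at base level: q = 16.1 × 1.87 = 30.107 kPa.
Surcharge term q·N_q = 30.107 × 14.7 = 442.57 kPa; self-weight term 0.5·γ·B·N_γ·s_γ = 0.5 × 16.1 × 1.06 × 10.9 × 0.6 = 55.806 kPa.
q_ult = 442.57 + 55.806 = 498.38 kPa.
Gross allowable pressure q_all = 498.38 / 2.5 = 199.35 kPa.
Footing area = 0.8825 m², so allowable column load = 199.35 × 0.8825 = 175.93 kN.

P_all ≈ 176 kN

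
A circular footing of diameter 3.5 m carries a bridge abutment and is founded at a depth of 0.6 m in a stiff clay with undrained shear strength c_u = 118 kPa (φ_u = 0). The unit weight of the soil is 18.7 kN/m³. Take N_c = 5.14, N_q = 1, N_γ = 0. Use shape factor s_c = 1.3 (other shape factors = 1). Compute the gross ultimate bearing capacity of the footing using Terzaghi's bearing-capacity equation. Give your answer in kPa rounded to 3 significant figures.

Overburden at base level: q = 18.7 × 0.6 = 11.22 kPa.
Cohesion term c·N_c·s_c = 118 × 5.14 × 1.3 = 788.48 kPa; surcharge term q·N_q = 11.22 × 1 = 11.22 kPa.
q_ult = 788.48 + 11.22 = 799.7 kPa.

q_ult ≈ 800 kPa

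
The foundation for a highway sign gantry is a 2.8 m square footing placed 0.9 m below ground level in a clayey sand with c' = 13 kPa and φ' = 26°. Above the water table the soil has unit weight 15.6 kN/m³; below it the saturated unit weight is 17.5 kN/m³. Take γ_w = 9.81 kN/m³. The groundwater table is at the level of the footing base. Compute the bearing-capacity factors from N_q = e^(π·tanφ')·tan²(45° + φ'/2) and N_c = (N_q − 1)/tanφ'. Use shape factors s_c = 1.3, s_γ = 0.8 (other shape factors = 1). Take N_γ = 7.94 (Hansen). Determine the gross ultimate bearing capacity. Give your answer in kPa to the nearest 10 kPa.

q_ult ≈ 610 kPa

tan26° = 0.4877, so N_q = e^(π×0.4877)·tan²(58°) = 4.629 × 2.561 = 11.85.
N_c = (11.85 − 1)/tan26° = 22.25.
q = γ·D_f = 15.6 × 0.9 = 14.04 kPa.
For the ½γBN_γ term take γ' = 17.5 − 9.81 = 7.69 kN/m³ (soil below base is submerged).
c·N_c·s_c = 13 × 22.254 × 1.3 = 376.1 kPa
q·N_q = 14.04 × 11.854 = 166.43 kPa
0.5·γ·B·N_γ·s_γ = 0.5 × 7.69 × 2.8 × 7.94 × 0.8 = 68.386 kPa
q_ult = 376.1 + 166.43 + 68.386 = 610.92 kPa.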